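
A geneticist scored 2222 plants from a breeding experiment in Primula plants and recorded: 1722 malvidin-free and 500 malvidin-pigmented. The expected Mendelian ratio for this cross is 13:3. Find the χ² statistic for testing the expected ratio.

Under the 13:3 hypothesis (Σ ratio = 16, N = 2222):
  malvidin-free: 2222 × 13/16 = 1805.375
  malvidin-pigmented: 2222 × 3/16 = 416.625
χ² = Σ (O − E)² / E
  malvidin-free: (1722 − 1805.375)² / 1805.375 = 3.8504
  malvidin-pigmented: (500 − 416.625)² / 416.625 = 16.6850
χ² = 3.8504 + 16.6850 = 20.5354 ≈ 20.535

20.535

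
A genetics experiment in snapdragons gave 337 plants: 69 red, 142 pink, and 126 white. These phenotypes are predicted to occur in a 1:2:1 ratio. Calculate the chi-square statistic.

The 1:2:1 ratio has 4 parts, so with N = 337 the expected counts are:
  red: 337 × 1/4 = 84.25
  pink: 337 × 2/4 = 168.5
  white: 337 × 1/4 = 84.25
χ² = Σ (O − E)² / E
  red: (69 − 84.25)² / 84.25 = 2.7604
  pink: (142 − 168.5)² / 168.5 = 4.1677
  white: (126 − 84.25)² / 84.25 = 20.6892
χ² = 2.7604 + 4.1677 + 20.6892 = 27.6173 ≈ 27.617

27.617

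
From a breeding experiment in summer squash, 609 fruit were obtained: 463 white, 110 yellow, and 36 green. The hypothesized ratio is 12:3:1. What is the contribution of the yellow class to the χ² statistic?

Total ratio parts = 16. Expected numbers out of 609:
  white: 609 × 12/16 = 456.75
  yellow: 609 × 3/16 = 114.1875
  green: 609 × 1/16 = 38.0625
Contribution of yellow: (110 − 114.1875)² / 114.1875 = 0.1536

0.154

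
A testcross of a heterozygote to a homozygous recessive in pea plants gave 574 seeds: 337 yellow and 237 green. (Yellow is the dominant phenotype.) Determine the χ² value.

A testcross of a heterozygote (Aa × aa) gives a 1:1 phenotypic ratio.
Expected counts for N = 574 under a 1:1 ratio (total parts = 2):
  yellow: 574 × 1/2 = 287
  green: 574 × 1/2 = 287
χ² = Σ (O − E)² / E
  yellow: (337 − 287)² / 287 = 8.7108
  green: (237 − 287)² / 287 = 8.7108
χ² = 8.7108 + 8.7108 = 17.4216 ≈ 17.422

17.422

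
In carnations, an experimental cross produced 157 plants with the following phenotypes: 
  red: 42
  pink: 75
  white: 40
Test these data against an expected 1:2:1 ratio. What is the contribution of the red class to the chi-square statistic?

Expected counts for N = 157 under a 1:2:1 ratio (total parts = 4):
  red: 157 × 1/4 = 39.25
  pink: 157 × 2/4 = 78.5
  white: 157 × 1/4 = 39.25
Contribution of red: (42 − 39.25)² / 39.25 = 0.1927

0.193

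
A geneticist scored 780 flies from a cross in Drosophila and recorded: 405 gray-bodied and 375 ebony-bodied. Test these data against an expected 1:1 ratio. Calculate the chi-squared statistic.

Expected counts for N = 780 under a 1:1 ratio (total parts = 2):
  gray-bodied: 780 × 1/2 = 390
  ebony-bodied: 780 × 1/2 = 390
χ² = Σ (O − E)² / E
  gray-bodied: (405 − 390)² / 390 = 0.5769
  ebony-bodied: (375 − 390)² / 390 = 0.5769
χ² = 0.5769 + 0.5769 = 1.1538 ≈ 1.154

1.154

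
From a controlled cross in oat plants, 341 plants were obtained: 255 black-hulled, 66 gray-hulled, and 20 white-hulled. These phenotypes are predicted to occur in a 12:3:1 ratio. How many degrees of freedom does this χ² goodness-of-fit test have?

2

A goodness-of-fit test with 3 phenotype classes has df = 3 − 1 = 2.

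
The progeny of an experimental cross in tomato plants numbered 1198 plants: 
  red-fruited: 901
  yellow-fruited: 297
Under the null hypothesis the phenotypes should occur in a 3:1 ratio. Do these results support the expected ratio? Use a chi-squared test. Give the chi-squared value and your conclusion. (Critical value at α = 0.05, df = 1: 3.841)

The 3:1 ratio has 4 parts, so with N = 1198 the expected counts are:
  red-fruited: 1198 × 3/4 = 898.5
  yellow-fruited: 1198 × 1/4 = 299.5
χ² = Σ (O − E)² / E
  red-fruited: (901 − 898.5)² / 898.5 = 0.0070
  yellow-fruited: (297 − 299.5)² / 299.5 = 0.0209
χ² = 0.0070 + 0.0209 = 0.0279 ≈ 0.028
Degrees of freedom = 2 − 1 = 1; critical value at α = 0.05 is 3.841.
Since 0.028 < 3.841, we fail to reject the null hypothesis — the data are consistent with the 3:1 ratio.

0.028; consistent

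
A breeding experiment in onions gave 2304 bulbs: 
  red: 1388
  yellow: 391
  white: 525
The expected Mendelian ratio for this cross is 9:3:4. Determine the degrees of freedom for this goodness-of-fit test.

A goodness-of-fit test with 3 phenotype classes has df = 3 − 1 = 2.

2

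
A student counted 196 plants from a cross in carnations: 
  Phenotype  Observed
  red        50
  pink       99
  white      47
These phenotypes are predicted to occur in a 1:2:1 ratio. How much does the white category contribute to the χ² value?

Expected counts for N = 196 under a 1:2:1 ratio (total parts = 4):
  red: 196 × 1/4 = 49
  pink: 196 × 2/4 = 98
  white: 196 × 1/4 = 49
Contribution of white: (47 − 49)² / 49 = 0.0816

0.082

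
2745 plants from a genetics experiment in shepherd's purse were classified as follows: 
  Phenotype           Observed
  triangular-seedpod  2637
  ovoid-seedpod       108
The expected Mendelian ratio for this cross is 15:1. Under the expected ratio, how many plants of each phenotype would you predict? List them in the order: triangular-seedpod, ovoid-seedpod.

2573.4375, 171.5625

Under the 15:1 hypothesis (Σ ratio = 16, N = 2745):
  triangular-seedpod: 2745 × 15/16 = 2573.4375
  ovoid-seedpod: 2745 × 1/16 = 171.5625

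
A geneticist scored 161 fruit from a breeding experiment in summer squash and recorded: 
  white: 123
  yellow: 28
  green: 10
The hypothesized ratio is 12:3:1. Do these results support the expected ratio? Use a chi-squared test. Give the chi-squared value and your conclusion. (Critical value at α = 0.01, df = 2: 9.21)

0.201; consistent

The 12:3:1 ratio has 16 parts, so with N = 161 the expected counts are:
  white: 161 × 12/16 = 120.75
  yellow: 161 × 3/16 = 30.1875
  green: 161 × 1/16 = 10.0625
χ² = Σ (O − E)² / E
  white: (123 − 120.75)² / 120.75 = 0.0419
  yellow: (28 − 30.1875)² / 30.1875 = 0.1585
  green: (10 − 10.0625)² / 10.0625 = 0.0004
χ² = 0.0419 + 0.1585 + 0.0004 = 0.2008 ≈ 0.201
Degrees of freedom = 3 − 1 = 2; critical value at α = 0.01 is 9.21.
Since 0.201 < 9.21, we fail to reject the null hypothesis — the data are consistent with the 12:3:1 ratio.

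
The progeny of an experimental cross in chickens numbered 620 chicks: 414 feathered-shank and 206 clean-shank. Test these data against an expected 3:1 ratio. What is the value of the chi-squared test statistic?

Total ratio parts = 4. Expected numbers out of 620:
  feathered-shank: 620 × 3/4 = 465
  clean-shank: 620 × 1/4 = 155
χ² = Σ (O − E)² / E
  feathered-shank: (414 − 465)² / 465 = 5.5935
  clean-shank: (206 − 155)² / 155 = 16.7806
χ² = 5.5935 + 16.7806 = 22.3741 ≈ 22.374

22.374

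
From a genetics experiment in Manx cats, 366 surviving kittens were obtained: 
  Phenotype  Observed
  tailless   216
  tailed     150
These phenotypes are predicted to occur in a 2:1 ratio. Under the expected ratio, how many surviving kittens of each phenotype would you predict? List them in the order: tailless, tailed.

Expected counts for N = 366 under a 2:1 ratio (total parts = 3):
  tailless: 366 × 2/3 = 244
  tailed: 366 × 1/3 = 122

244, 122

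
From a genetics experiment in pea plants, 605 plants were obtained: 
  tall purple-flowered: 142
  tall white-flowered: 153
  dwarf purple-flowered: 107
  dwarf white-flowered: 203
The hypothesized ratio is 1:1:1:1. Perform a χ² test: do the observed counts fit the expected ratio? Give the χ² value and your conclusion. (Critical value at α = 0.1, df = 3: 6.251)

Expected counts for N = 605 under a 1:1:1:1 ratio (total parts = 4):
  tall purple-flowered: 605 × 1/4 = 151.25
  tall white-flowered: 605 × 1/4 = 151.25
  dwarf purple-flowered: 605 × 1/4 = 151.25
  dwarf white-flowered: 605 × 1/4 = 151.25
χ² = Σ (O − E)² / E
  tall purple-flowered: (142 − 151.25)² / 151.25 = 0.5657
  tall white-flowered: (153 − 151.25)² / 151.25 = 0.0202
  dwarf purple-flowered: (107 − 151.25)² / 151.25 = 12.9459
  dwarf white-flowered: (203 − 151.25)² / 151.25 = 17.7062
χ² = 0.5657 + 0.0202 + 12.9459 + 17.7062 = 31.238
Degrees of freedom = 4 − 1 = 3; critical value at α = 0.1 is 6.251.
Since 31.238 > 6.251, we reject the null hypothesis — the data do not fit the 1:1:1:1 ratio.

31.238; not consistent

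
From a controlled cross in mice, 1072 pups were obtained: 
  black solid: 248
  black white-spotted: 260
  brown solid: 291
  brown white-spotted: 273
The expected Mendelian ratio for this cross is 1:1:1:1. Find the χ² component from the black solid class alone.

Under the 1:1:1:1 hypothesis (Σ ratio = 4, N = 1072):
  black solid: 1072 × 1/4 = 268
  black white-spotted: 1072 × 1/4 = 268
  brown solid: 1072 × 1/4 = 268
  brown white-spotted: 1072 × 1/4 = 268
Contribution of black solid: (248 − 268)² / 268 = 1.4925

1.493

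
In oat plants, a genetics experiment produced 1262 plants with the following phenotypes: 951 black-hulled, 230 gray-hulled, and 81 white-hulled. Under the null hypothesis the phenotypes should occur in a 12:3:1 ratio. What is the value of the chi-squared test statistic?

0.264

Expected counts for N = 1262 under a 12:3:1 ratio (total parts = 16):
  black-hulled: 1262 × 12/16 = 946.5
  gray-hulled: 1262 × 3/16 = 236.625
  white-hulled: 1262 × 1/16 = 78.875
χ² = Σ (O − E)² / E
  black-hulled: (951 − 946.5)² / 946.5 = 0.0214
  gray-hulled: (230 − 236.625)² / 236.625 = 0.1855
  white-hulled: (81 − 78.875)² / 78.875 = 0.0573
χ² = 0.0214 + 0.1855 + 0.0573 = 0.2642 ≈ 0.264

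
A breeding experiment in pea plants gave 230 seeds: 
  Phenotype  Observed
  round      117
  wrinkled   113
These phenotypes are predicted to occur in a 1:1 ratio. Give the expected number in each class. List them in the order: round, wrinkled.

115, 115

The 1:1 ratio has 2 parts, so with N = 230 the expected counts are:
  round: 230 × 1/2 = 115
  wrinkled: 230 × 1/2 = 115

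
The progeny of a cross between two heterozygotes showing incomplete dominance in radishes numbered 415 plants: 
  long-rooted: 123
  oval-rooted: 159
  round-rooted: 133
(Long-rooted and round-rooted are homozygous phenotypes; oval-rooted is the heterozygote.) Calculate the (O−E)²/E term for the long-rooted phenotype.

With incomplete dominance, a heterozygote × heterozygote cross gives a 1:2:1 phenotypic ratio.
Expected counts for N = 415 under a 1:2:1 ratio (total parts = 4):
  long-rooted: 415 × 1/4 = 103.75
  oval-rooted: 415 × 2/4 = 207.5
  round-rooted: 415 × 1/4 = 103.75
Contribution of long-rooted: (123 − 103.75)² / 103.75 = 3.5717

3.572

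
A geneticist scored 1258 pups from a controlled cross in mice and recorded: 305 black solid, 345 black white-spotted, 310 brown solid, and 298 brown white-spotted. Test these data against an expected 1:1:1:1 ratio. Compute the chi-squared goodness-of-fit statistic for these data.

4.175

The 1:1:1:1 ratio has 4 parts, so with N = 1258 the expected counts are:
  black solid: 1258 × 1/4 = 314.5
  black white-spotted: 1258 × 1/4 = 314.5
  brown solid: 1258 × 1/4 = 314.5
  brown white-spotted: 1258 × 1/4 = 314.5
χ² = Σ (O − E)² / E
  black solid: (305 − 314.5)² / 314.5 = 0.2870
  black white-spotted: (345 − 314.5)² / 314.5 = 2.9579
  brown solid: (310 − 314.5)² / 314.5 = 0.0644
  brown white-spotted: (298 − 314.5)² / 314.5 = 0.8657
χ² = 0.2870 + 2.9579 + 0.0644 + 0.8657 = 4.175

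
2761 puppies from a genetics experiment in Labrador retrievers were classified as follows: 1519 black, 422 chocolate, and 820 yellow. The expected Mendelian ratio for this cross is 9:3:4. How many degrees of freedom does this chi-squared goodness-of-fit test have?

2

A goodness-of-fit test with 3 phenotype classes has df = 3 − 1 = 2.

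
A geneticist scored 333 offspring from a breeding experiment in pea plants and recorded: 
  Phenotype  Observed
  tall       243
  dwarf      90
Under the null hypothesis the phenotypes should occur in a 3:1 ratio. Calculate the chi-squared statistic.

The 3:1 ratio has 4 parts, so with N = 333 the expected counts are:
  tall: 333 × 3/4 = 249.75
  dwarf: 333 × 1/4 = 83.25
χ² = Σ (O − E)² / E
  tall: (243 − 249.75)² / 249.75 = 0.1824
  dwarf: (90 − 83.25)² / 83.25 = 0.5473
χ² = 0.1824 + 0.5473 = 0.7297 ≈ 0.730

0.730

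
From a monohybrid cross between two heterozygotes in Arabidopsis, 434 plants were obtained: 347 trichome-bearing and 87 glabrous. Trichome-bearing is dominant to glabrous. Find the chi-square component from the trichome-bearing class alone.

1.420

For a monohybrid cross between heterozygotes with complete dominance, the expected phenotypic ratio is 3:1.
Expected counts for N = 434 under a 3:1 ratio (total parts = 4):
  trichome-bearing: 434 × 3/4 = 325.5
  glabrous: 434 × 1/4 = 108.5
Contribution of trichome-bearing: (347 − 325.5)² / 325.5 = 1.4201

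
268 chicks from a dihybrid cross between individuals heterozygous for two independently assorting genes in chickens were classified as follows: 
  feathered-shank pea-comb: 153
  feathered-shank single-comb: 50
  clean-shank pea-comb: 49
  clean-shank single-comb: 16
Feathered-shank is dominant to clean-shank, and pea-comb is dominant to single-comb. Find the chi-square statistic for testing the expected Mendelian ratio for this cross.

0.100

A dihybrid F₂ with independent assortment and complete dominance at both loci gives a 9:3:3:1 phenotypic ratio.
Under the 9:3:3:1 hypothesis (Σ ratio = 16, N = 268):
  feathered-shank pea-comb: 268 × 9/16 = 150.75
  feathered-shank single-comb: 268 × 3/16 = 50.25
  clean-shank pea-comb: 268 × 3/16 = 50.25
  clean-shank single-comb: 268 × 1/16 = 16.75
χ² = Σ (O − E)² / E
  feathered-shank pea-comb: (153 − 150.75)² / 150.75 = 0.0336
  feathered-shank single-comb: (50 − 50.25)² / 50.25 = 0.0012
  clean-shank pea-comb: (49 − 50.25)² / 50.25 = 0.0311
  clean-shank single-comb: (16 − 16.75)² / 16.75 = 0.0336
χ² = 0.0336 + 0.0012 + 0.0311 + 0.0336 = 0.0995 ≈ 0.100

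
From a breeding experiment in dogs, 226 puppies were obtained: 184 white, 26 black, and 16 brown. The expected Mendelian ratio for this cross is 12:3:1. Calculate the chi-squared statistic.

7.817

Expected counts for N = 226 under a 12:3:1 ratio (total parts = 16):
  white: 226 × 12/16 = 169.5
  black: 226 × 3/16 = 42.375
  brown: 226 × 1/16 = 14.125
χ² = Σ (O − E)² / E
  white: (184 − 169.5)² / 169.5 = 1.2404
  black: (26 − 42.375)² / 42.375 = 6.3278
  brown: (16 − 14.125)² / 14.125 = 0.2489
χ² = 1.2404 + 6.3278 + 0.2489 = 7.8171 ≈ 7.817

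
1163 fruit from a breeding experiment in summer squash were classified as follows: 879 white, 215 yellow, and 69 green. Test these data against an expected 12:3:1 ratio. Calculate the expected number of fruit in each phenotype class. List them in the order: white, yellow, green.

The 12:3:1 ratio has 16 parts, so with N = 1163 the expected counts are:
  white: 1163 × 12/16 = 872.25
  yellow: 1163 × 3/16 = 218.0625
  green: 1163 × 1/16 = 72.6875

872.25, 218.0625, 72.6875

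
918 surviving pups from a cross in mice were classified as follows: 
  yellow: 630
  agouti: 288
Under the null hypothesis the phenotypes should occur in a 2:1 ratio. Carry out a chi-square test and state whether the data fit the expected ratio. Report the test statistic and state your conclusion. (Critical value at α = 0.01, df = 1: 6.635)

1.588; consistent

Total ratio parts = 3. Expected numbers out of 918:
  yellow: 918 × 2/3 = 612
  agouti: 918 × 1/3 = 306
χ² = Σ (O − E)² / E
  yellow: (630 − 612)² / 612 = 0.5294
  agouti: (288 − 306)² / 306 = 1.0588
χ² = 0.5294 + 1.0588 = 1.5882 ≈ 1.588
Degrees of freedom = 2 − 1 = 1; critical value at α = 0.01 is 6.635.
Since 1.588 < 6.635, we fail to reject the null hypothesis — the data are consistent with the 2:1 ratio.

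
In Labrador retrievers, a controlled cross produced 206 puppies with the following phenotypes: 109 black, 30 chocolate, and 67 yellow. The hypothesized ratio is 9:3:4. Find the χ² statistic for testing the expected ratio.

6.999

Under the 9:3:4 hypothesis (Σ ratio = 16, N = 206):
  black: 206 × 9/16 = 115.875
  chocolate: 206 × 3/16 = 38.625
  yellow: 206 × 4/16 = 51.5
χ² = Σ (O − E)² / E
  black: (109 − 115.875)² / 115.875 = 0.4079
  chocolate: (30 − 38.625)² / 38.625 = 1.9260
  yellow: (67 − 51.5)² / 51.5 = 4.6650
χ² = 0.4079 + 1.9260 + 4.6650 = 6.9989 ≈ 6.999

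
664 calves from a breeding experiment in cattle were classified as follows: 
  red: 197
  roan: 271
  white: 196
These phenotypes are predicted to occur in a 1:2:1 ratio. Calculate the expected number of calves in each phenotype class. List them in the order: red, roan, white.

166, 332, 166

Total ratio parts = 4. Expected numbers out of 664:
  red: 664 × 1/4 = 166
  roan: 664 × 2/4 = 332
  white: 664 × 1/4 = 166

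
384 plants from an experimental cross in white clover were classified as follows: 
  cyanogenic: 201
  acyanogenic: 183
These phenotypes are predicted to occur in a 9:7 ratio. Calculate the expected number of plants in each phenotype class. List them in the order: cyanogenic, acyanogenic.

Total ratio parts = 16. Expected numbers out of 384:
  cyanogenic: 384 × 9/16 = 216
  acyanogenic: 384 × 7/16 = 168

216, 168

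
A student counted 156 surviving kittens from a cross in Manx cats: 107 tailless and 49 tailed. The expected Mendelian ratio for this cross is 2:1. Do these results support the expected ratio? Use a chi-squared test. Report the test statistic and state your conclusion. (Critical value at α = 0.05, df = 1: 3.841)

0.260; consistent

Expected counts for N = 156 under a 2:1 ratio (total parts = 3):
  tailless: 156 × 2/3 = 104
  tailed: 156 × 1/3 = 52
χ² = Σ (O − E)² / E
  tailless: (107 − 104)² / 104 = 0.0865
  tailed: (49 − 52)² / 52 = 0.1731
χ² = 0.0865 + 0.1731 = 0.2596 ≈ 0.260
Degrees of freedom = 2 − 1 = 1; critical value at α = 0.05 is 3.841.
Since 0.260 < 3.841, we fail to reject the null hypothesis — the data are consistent with the 2:1 ratio.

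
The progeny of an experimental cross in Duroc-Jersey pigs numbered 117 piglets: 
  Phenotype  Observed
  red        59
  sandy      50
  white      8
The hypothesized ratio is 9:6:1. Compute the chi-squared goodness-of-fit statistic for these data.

Under the 9:6:1 hypothesis (Σ ratio = 16, N = 117):
  red: 117 × 9/16 = 65.8125
  sandy: 117 × 6/16 = 43.875
  white: 117 × 1/16 = 7.3125
χ² = Σ (O − E)² / E
  red: (59 − 65.8125)² / 65.8125 = 0.7052
  sandy: (50 − 43.875)² / 43.875 = 0.8551
  white: (8 − 7.3125)² / 7.3125 = 0.0646
χ² = 0.7052 + 0.8551 + 0.0646 = 1.6249 ≈ 1.625

1.625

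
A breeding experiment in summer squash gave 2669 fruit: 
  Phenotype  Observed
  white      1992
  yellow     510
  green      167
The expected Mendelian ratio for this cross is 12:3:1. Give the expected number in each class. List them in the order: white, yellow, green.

2001.75, 500.4375, 166.8125

Under the 12:3:1 hypothesis (Σ ratio = 16, N = 2669):
  white: 2669 × 12/16 = 2001.75
  yellow: 2669 × 3/16 = 500.4375
  green: 2669 × 1/16 = 166.8125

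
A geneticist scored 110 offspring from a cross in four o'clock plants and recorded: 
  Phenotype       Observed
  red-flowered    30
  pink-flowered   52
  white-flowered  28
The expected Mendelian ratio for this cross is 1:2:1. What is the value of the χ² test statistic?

Under the 1:2:1 hypothesis (Σ ratio = 4, N = 110):
  red-flowered: 110 × 1/4 = 27.5
  pink-flowered: 110 × 2/4 = 55
  white-flowered: 110 × 1/4 = 27.5
χ² = Σ (O − E)² / E
  red-flowered: (30 − 27.5)² / 27.5 = 0.2273
  pink-flowered: (52 − 55)² / 55 = 0.1636
  white-flowered: (28 − 27.5)² / 27.5 = 0.0091
χ² = 0.2273 + 0.1636 + 0.0091 = 0.400

0.400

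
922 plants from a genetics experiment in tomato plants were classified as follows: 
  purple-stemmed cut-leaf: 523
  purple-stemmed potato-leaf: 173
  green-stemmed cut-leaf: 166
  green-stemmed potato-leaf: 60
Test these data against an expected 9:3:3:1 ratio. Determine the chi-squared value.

0.408

The 9:3:3:1 ratio has 16 parts, so with N = 922 the expected counts are:
  purple-stemmed cut-leaf: 922 × 9/16 = 518.625
  purple-stemmed potato-leaf: 922 × 3/16 = 172.875
  green-stemmed cut-leaf: 922 × 3/16 = 172.875
  green-stemmed potato-leaf: 922 × 1/16 = 57.625
χ² = Σ (O − E)² / E
  purple-stemmed cut-leaf: (523 − 518.625)² / 518.625 = 0.0369
  purple-stemmed potato-leaf: (173 − 172.875)² / 172.875 = 0.0001
  green-stemmed cut-leaf: (166 − 172.875)² / 172.875 = 0.2734
  green-stemmed potato-leaf: (60 − 57.625)² / 57.625 = 0.0979
χ² = 0.0369 + 0.0001 + 0.2734 + 0.0979 = 0.4083 ≈ 0.408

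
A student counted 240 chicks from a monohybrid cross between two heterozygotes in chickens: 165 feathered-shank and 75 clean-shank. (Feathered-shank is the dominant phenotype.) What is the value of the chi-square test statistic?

5.000

For a monohybrid cross between heterozygotes with complete dominance, the expected phenotypic ratio is 3:1.
Under the 3:1 hypothesis (Σ ratio = 4, N = 240):
  feathered-shank: 240 × 3/4 = 180
  clean-shank: 240 × 1/4 = 60
χ² = Σ (O − E)² / E
  feathered-shank: (165 − 180)² / 180 = 1.2500
  clean-shank: (75 − 60)² / 60 = 3.7500
χ² = 1.2500 + 3.7500 = 5.000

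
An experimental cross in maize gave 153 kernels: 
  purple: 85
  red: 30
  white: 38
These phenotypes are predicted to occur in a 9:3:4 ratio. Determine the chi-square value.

0.075

Expected counts for N = 153 under a 9:3:4 ratio (total parts = 16):
  purple: 153 × 9/16 = 86.0625
  red: 153 × 3/16 = 28.6875
  white: 153 × 4/16 = 38.25
χ² = Σ (O − E)² / E
  purple: (85 − 86.0625)² / 86.0625 = 0.0131
  red: (30 − 28.6875)² / 28.6875 = 0.0600
  white: (38 − 38.25)² / 38.25 = 0.0016
χ² = 0.0131 + 0.0600 + 0.0016 = 0.0747 ≈ 0.075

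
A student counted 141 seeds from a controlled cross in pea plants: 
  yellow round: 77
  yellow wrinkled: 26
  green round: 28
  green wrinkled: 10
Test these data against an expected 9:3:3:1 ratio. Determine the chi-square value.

The 9:3:3:1 ratio has 16 parts, so with N = 141 the expected counts are:
  yellow round: 141 × 9/16 = 79.3125
  yellow wrinkled: 141 × 3/16 = 26.4375
  green round: 141 × 3/16 = 26.4375
  green wrinkled: 141 × 1/16 = 8.8125
χ² = Σ (O − E)² / E
  yellow round: (77 − 79.3125)² / 79.3125 = 0.0674
  yellow wrinkled: (26 − 26.4375)² / 26.4375 = 0.0072
  green round: (28 − 26.4375)² / 26.4375 = 0.0923
  green wrinkled: (10 − 8.8125)² / 8.8125 = 0.1600
χ² = 0.0674 + 0.0072 + 0.0923 + 0.1600 = 0.3269 ≈ 0.327

0.327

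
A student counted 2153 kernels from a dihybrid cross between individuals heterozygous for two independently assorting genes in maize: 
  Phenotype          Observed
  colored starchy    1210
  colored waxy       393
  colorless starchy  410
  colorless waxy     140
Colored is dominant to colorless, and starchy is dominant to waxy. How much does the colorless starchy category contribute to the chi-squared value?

0.099

A dihybrid F₂ with independent assortment and complete dominance at both loci gives a 9:3:3:1 phenotypic ratio.
The 9:3:3:1 ratio has 16 parts, so with N = 2153 the expected counts are:
  colored starchy: 2153 × 9/16 = 1211.0625
  colored waxy: 2153 × 3/16 = 403.6875
  colorless starchy: 2153 × 3/16 = 403.6875
  colorless waxy: 2153 × 1/16 = 134.5625
Contribution of colorless starchy: (410 − 403.6875)² / 403.6875 = 0.0987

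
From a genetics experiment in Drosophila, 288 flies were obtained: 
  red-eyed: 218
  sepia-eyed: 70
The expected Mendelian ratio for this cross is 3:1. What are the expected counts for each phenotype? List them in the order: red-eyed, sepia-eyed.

Under the 3:1 hypothesis (Σ ratio = 4, N = 288):
  red-eyed: 288 × 3/4 = 216
  sepia-eyed: 288 × 1/4 = 72

216, 72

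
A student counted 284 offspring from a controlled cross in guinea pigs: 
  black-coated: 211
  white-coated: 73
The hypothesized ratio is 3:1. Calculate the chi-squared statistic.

Expected counts for N = 284 under a 3:1 ratio (total parts = 4):
  black-coated: 284 × 3/4 = 213
  white-coated: 284 × 1/4 = 71
χ² = Σ (O − E)² / E
  black-coated: (211 − 213)² / 213 = 0.0188
  white-coated: (73 − 71)² / 71 = 0.0563
χ² = 0.0188 + 0.0563 = 0.0751 ≈ 0.075

0.075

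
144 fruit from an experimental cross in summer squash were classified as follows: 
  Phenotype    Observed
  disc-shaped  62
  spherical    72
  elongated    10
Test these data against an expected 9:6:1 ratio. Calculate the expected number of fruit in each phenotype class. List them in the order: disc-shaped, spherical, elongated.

81, 54, 9

Total ratio parts = 16. Expected numbers out of 144:
  disc-shaped: 144 × 9/16 = 81
  spherical: 144 × 6/16 = 54
  elongated: 144 × 1/16 = 9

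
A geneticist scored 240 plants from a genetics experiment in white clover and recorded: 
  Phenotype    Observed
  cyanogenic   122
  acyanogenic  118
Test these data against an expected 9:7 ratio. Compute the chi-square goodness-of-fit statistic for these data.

2.861

Expected counts for N = 240 under a 9:7 ratio (total parts = 16):
  cyanogenic: 240 × 9/16 = 135
  acyanogenic: 240 × 7/16 = 105
χ² = Σ (O − E)² / E
  cyanogenic: (122 − 135)² / 135 = 1.2519
  acyanogenic: (118 − 105)² / 105 = 1.6095
χ² = 1.2519 + 1.6095 = 2.8614 ≈ 2.861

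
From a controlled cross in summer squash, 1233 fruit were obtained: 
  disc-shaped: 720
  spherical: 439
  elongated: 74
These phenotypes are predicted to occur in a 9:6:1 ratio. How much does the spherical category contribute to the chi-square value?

The 9:6:1 ratio has 16 parts, so with N = 1233 the expected counts are:
  disc-shaped: 1233 × 9/16 = 693.5625
  spherical: 1233 × 6/16 = 462.375
  elongated: 1233 × 1/16 = 77.0625
Contribution of spherical: (439 − 462.375)² / 462.375 = 1.1817

1.182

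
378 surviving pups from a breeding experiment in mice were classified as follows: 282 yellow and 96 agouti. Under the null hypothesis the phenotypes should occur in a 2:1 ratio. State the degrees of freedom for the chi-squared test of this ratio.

1

A goodness-of-fit test with 2 phenotype classes has df = 2 − 1 = 1.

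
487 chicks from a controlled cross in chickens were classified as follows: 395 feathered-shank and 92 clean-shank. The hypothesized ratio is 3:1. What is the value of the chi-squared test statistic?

Expected counts for N = 487 under a 3:1 ratio (total parts = 4):
  feathered-shank: 487 × 3/4 = 365.25
  clean-shank: 487 × 1/4 = 121.75
χ² = Σ (O − E)² / E
  feathered-shank: (395 − 365.25)² / 365.25 = 2.4232
  clean-shank: (92 − 121.75)² / 121.75 = 7.2695
χ² = 2.4232 + 7.2695 = 9.6927 ≈ 9.693

9.693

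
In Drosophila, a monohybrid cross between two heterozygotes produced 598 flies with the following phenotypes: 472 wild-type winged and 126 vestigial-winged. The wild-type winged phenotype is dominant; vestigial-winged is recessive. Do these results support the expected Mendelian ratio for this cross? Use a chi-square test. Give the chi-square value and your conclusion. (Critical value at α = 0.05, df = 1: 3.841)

For a monohybrid cross between heterozygotes with complete dominance, the expected phenotypic ratio is 3:1.
The 3:1 ratio has 4 parts, so with N = 598 the expected counts are:
  wild-type winged: 598 × 3/4 = 448.5
  vestigial-winged: 598 × 1/4 = 149.5
χ² = Σ (O − E)² / E
  wild-type winged: (472 − 448.5)² / 448.5 = 1.2313
  vestigial-winged: (126 − 149.5)² / 149.5 = 3.6940
χ² = 1.2313 + 3.6940 = 4.9253 ≈ 4.925
Degrees of freedom = 2 − 1 = 1; critical value at α = 0.05 is 3.841.
Since 4.925 > 3.841, we reject the null hypothesis — the data do not fit the 3:1 ratio.

4.925; not consistent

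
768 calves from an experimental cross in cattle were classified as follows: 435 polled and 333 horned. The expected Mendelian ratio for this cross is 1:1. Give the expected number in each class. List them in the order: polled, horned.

384, 384

Under the 1:1 hypothesis (Σ ratio = 2, N = 768):
  polled: 768 × 1/2 = 384
  horned: 768 × 1/2 = 384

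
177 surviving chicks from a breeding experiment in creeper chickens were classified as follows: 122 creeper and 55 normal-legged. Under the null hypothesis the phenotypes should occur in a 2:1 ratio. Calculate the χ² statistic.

Total ratio parts = 3. Expected numbers out of 177:
  creeper: 177 × 2/3 = 118
  normal-legged: 177 × 1/3 = 59
χ² = Σ (O − E)² / E
  creeper: (122 − 118)² / 118 = 0.1356
  normal-legged: (55 − 59)² / 59 = 0.2712
χ² = 0.1356 + 0.2712 = 0.4068 ≈ 0.407

0.407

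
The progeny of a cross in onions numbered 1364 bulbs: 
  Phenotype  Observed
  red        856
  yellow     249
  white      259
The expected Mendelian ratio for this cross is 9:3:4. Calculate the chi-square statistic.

The 9:3:4 ratio has 16 parts, so with N = 1364 the expected counts are:
  red: 1364 × 9/16 = 767.25
  yellow: 1364 × 3/16 = 255.75
  white: 1364 × 4/16 = 341
χ² = Σ (O − E)² / E
  red: (856 − 767.25)² / 767.25 = 10.2660
  yellow: (249 − 255.75)² / 255.75 = 0.1782
  white: (259 − 341)² / 341 = 19.7185
χ² = 10.2660 + 0.1782 + 19.7185 = 30.1627 ≈ 30.163

30.163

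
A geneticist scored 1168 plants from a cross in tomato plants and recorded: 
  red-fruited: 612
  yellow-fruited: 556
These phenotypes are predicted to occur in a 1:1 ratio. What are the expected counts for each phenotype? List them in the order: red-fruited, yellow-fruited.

Expected counts for N = 1168 under a 1:1 ratio (total parts = 2):
  red-fruited: 1168 × 1/2 = 584
  yellow-fruited: 1168 × 1/2 = 584

584, 584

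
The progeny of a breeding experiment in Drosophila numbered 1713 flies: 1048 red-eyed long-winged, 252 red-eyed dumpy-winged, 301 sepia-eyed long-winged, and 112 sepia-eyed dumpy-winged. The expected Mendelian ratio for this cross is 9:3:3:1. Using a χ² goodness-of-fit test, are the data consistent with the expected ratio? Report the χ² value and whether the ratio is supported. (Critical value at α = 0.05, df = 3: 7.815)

Total ratio parts = 16. Expected numbers out of 1713:
  red-eyed long-winged: 1713 × 9/16 = 963.5625
  red-eyed dumpy-winged: 1713 × 3/16 = 321.1875
  sepia-eyed long-winged: 1713 × 3/16 = 321.1875
  sepia-eyed dumpy-winged: 1713 × 1/16 = 107.0625
χ² = Σ (O − E)² / E
  red-eyed long-winged: (1048 − 963.5625)² / 963.5625 = 7.3993
  red-eyed dumpy-winged: (252 − 321.1875)² / 321.1875 = 14.9038
  sepia-eyed long-winged: (301 − 321.1875)² / 321.1875 = 1.2688
  sepia-eyed dumpy-winged: (112 − 107.0625)² / 107.0625 = 0.2277
χ² = 7.3993 + 14.9038 + 1.2688 + 0.2277 = 23.7996 ≈ 23.800
Degrees of freedom = 4 − 1 = 3; critical value at α = 0.05 is 7.815.
Since 23.800 > 7.815, we reject the null hypothesis — the data do not fit the 9:3:3:1 ratio.

23.800; not consistent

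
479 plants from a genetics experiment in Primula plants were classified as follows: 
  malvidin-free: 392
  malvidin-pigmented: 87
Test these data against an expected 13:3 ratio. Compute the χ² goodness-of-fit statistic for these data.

Under the 13:3 hypothesis (Σ ratio = 16, N = 479):
  malvidin-free: 479 × 13/16 = 389.1875
  malvidin-pigmented: 479 × 3/16 = 89.8125
χ² = Σ (O − E)² / E
  malvidin-free: (392 − 389.1875)² / 389.1875 = 0.0203
  malvidin-pigmented: (87 − 89.8125)² / 89.8125 = 0.0881
χ² = 0.0203 + 0.0881 = 0.1084 ≈ 0.108

0.108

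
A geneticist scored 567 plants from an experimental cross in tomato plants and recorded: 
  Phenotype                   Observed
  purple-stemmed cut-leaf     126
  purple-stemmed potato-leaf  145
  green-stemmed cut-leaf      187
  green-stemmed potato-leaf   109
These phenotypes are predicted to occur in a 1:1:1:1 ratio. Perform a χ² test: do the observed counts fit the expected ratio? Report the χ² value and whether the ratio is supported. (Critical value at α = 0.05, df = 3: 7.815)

23.836; not consistent

Expected counts for N = 567 under a 1:1:1:1 ratio (total parts = 4):
  purple-stemmed cut-leaf: 567 × 1/4 = 141.75
  purple-stemmed potato-leaf: 567 × 1/4 = 141.75
  green-stemmed cut-leaf: 567 × 1/4 = 141.75
  green-stemmed potato-leaf: 567 × 1/4 = 141.75
χ² = Σ (O − E)² / E
  purple-stemmed cut-leaf: (126 − 141.75)² / 141.75 = 1.7500
  purple-stemmed potato-leaf: (145 − 141.75)² / 141.75 = 0.0745
  green-stemmed cut-leaf: (187 − 141.75)² / 141.75 = 14.4449
  green-stemmed potato-leaf: (109 − 141.75)² / 141.75 = 7.5666
χ² = 1.7500 + 0.0745 + 14.4449 + 7.5666 = 23.836
Degrees of freedom = 4 − 1 = 3; critical value at α = 0.05 is 7.815.
Since 23.836 > 7.815, we reject the null hypothesis — the data do not fit the 1:1:1:1 ratio.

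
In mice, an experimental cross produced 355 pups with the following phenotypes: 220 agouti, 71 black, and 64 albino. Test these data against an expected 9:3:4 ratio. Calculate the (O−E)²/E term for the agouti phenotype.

2.066

Total ratio parts = 16. Expected numbers out of 355:
  agouti: 355 × 9/16 = 199.6875
  black: 355 × 3/16 = 66.5625
  albino: 355 × 4/16 = 88.75
Contribution of agouti: (220 − 199.6875)² / 199.6875 = 2.0662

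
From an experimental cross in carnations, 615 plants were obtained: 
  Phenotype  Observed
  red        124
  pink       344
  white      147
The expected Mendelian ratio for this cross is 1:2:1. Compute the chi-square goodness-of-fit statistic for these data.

10.385

Total ratio parts = 4. Expected numbers out of 615:
  red: 615 × 1/4 = 153.75
  pink: 615 × 2/4 = 307.5
  white: 615 × 1/4 = 153.75
χ² = Σ (O − E)² / E
  red: (124 − 153.75)² / 153.75 = 5.7565
  pink: (344 − 307.5)² / 307.5 = 4.3325
  white: (147 − 153.75)² / 153.75 = 0.2963
χ² = 5.7565 + 4.3325 + 0.2963 = 10.3853 ≈ 10.385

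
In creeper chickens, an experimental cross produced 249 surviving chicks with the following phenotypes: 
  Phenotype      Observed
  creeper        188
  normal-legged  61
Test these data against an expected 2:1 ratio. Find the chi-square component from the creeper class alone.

2.916

Expected counts for N = 249 under a 2:1 ratio (total parts = 3):
  creeper: 249 × 2/3 = 166
  normal-legged: 249 × 1/3 = 83
Contribution of creeper: (188 − 166)² / 166 = 2.9157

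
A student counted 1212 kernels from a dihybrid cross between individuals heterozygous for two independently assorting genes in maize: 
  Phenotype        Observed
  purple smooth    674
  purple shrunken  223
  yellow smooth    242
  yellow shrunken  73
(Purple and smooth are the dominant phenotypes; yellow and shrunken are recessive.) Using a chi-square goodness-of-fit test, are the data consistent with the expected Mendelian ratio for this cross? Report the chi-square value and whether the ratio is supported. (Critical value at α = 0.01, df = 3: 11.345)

1.225; consistent

A dihybrid F₂ with independent assortment and complete dominance at both loci gives a 9:3:3:1 phenotypic ratio.
Total ratio parts = 16. Expected numbers out of 1212:
  purple smooth: 1212 × 9/16 = 681.75
  purple shrunken: 1212 × 3/16 = 227.25
  yellow smooth: 1212 × 3/16 = 227.25
  yellow shrunken: 1212 × 1/16 = 75.75
χ² = Σ (O − E)² / E
  purple smooth: (674 − 681.75)² / 681.75 = 0.0881
  purple shrunken: (223 − 227.25)² / 227.25 = 0.0795
  yellow smooth: (242 − 227.25)² / 227.25 = 0.9574
  yellow shrunken: (73 − 75.75)² / 75.75 = 0.0998
χ² = 0.0881 + 0.0795 + 0.9574 + 0.0998 = 1.2248 ≈ 1.225
Degrees of freedom = 4 − 1 = 3; critical value at α = 0.01 is 11.345.
Since 1.225 < 11.345, we fail to reject the null hypothesis — the data are consistent with the 9:3:3:1 ratio.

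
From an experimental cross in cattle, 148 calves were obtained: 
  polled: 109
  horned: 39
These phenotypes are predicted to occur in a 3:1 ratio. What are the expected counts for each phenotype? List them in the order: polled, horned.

Total ratio parts = 4. Expected numbers out of 148:
  polled: 148 × 3/4 = 111
  horned: 148 × 1/4 = 37

111, 37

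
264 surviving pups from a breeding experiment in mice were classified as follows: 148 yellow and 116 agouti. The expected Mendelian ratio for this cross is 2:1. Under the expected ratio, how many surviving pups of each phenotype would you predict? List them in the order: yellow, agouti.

176, 88

Total ratio parts = 3. Expected numbers out of 264:
  yellow: 264 × 2/3 = 176
  agouti: 264 × 1/3 = 88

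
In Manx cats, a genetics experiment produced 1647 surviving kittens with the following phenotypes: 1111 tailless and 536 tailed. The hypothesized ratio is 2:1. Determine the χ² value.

0.462

Expected counts for N = 1647 under a 2:1 ratio (total parts = 3):
  tailless: 1647 × 2/3 = 1098
  tailed: 1647 × 1/3 = 549
χ² = Σ (O − E)² / E
  tailless: (1111 − 1098)² / 1098 = 0.1539
  tailed: (536 − 549)² / 549 = 0.3078
χ² = 0.1539 + 0.3078 = 0.4617 ≈ 0.462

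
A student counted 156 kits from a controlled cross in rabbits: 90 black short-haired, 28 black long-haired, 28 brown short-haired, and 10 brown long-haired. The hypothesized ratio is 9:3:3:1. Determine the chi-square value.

Total ratio parts = 16. Expected numbers out of 156:
  black short-haired: 156 × 9/16 = 87.75
  black long-haired: 156 × 3/16 = 29.25
  brown short-haired: 156 × 3/16 = 29.25
  brown long-haired: 156 × 1/16 = 9.75
χ² = Σ (O − E)² / E
  black short-haired: (90 − 87.75)² / 87.75 = 0.0577
  black long-haired: (28 − 29.25)² / 29.25 = 0.0534
  brown short-haired: (28 − 29.25)² / 29.25 = 0.0534
  brown long-haired: (10 − 9.75)² / 9.75 = 0.0064
χ² = 0.0577 + 0.0534 + 0.0534 + 0.0064 = 0.1709 ≈ 0.171

0.171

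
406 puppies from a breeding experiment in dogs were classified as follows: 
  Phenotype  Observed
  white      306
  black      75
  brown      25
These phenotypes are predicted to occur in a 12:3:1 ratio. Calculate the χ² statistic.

Total ratio parts = 16. Expected numbers out of 406:
  white: 406 × 12/16 = 304.5
  black: 406 × 3/16 = 76.125
  brown: 406 × 1/16 = 25.375
χ² = Σ (O − E)² / E
  white: (306 − 304.5)² / 304.5 = 0.0074
  black: (75 − 76.125)² / 76.125 = 0.0166
  brown: (25 − 25.375)² / 25.375 = 0.0055
χ² = 0.0074 + 0.0166 + 0.0055 = 0.0295 ≈ 0.030

0.030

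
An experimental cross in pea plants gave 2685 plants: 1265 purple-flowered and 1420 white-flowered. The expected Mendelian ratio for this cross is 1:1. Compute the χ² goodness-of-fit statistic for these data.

Expected counts for N = 2685 under a 1:1 ratio (total parts = 2):
  purple-flowered: 2685 × 1/2 = 1342.5
  white-flowered: 2685 × 1/2 = 1342.5
χ² = Σ (O − E)² / E
  purple-flowered: (1265 − 1342.5)² / 1342.5 = 4.4739
  white-flowered: (1420 − 1342.5)² / 1342.5 = 4.4739
χ² = 4.4739 + 4.4739 = 8.9478 ≈ 8.948

8.948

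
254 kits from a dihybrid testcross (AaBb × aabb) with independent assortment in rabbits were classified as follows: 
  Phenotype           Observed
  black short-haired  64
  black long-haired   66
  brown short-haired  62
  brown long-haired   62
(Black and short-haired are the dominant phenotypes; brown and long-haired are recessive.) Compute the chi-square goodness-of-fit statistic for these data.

A dihybrid testcross with independent assortment gives a 1:1:1:1 ratio.
Total ratio parts = 4. Expected numbers out of 254:
  black short-haired: 254 × 1/4 = 63.5
  black long-haired: 254 × 1/4 = 63.5
  brown short-haired: 254 × 1/4 = 63.5
  brown long-haired: 254 × 1/4 = 63.5
χ² = Σ (O − E)² / E
  black short-haired: (64 − 63.5)² / 63.5 = 0.0039
  black long-haired: (66 − 63.5)² / 63.5 = 0.0984
  brown short-haired: (62 − 63.5)² / 63.5 = 0.0354
  brown long-haired: (62 − 63.5)² / 63.5 = 0.0354
χ² = 0.0039 + 0.0984 + 0.0354 + 0.0354 = 0.1731 ≈ 0.173

0.173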